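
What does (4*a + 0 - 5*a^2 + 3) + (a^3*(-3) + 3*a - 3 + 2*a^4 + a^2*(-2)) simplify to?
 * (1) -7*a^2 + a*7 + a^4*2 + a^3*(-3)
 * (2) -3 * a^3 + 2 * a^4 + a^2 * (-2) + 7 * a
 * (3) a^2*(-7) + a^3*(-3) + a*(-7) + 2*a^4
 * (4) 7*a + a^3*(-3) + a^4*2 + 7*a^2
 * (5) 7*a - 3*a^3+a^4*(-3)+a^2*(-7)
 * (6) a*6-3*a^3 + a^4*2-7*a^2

Adding the polynomials and combining like terms:
(4*a + 0 - 5*a^2 + 3) + (a^3*(-3) + 3*a - 3 + 2*a^4 + a^2*(-2))
= -7*a^2 + a*7 + a^4*2 + a^3*(-3)
1) -7*a^2 + a*7 + a^4*2 + a^3*(-3)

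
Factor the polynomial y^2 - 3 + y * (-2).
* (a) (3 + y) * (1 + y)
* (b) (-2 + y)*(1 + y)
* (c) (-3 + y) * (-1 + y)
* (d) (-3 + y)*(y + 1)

We need to factor y^2 - 3 + y * (-2).
The factored form is (-3 + y)*(y + 1).
d) (-3 + y)*(y + 1)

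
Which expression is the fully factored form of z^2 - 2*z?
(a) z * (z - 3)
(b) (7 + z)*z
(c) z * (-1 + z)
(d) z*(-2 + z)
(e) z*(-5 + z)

We need to factor z^2 - 2*z.
The factored form is z*(-2 + z).
d) z*(-2 + z)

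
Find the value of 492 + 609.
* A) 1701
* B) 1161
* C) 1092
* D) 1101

492 + 609 = 1101
D) 1101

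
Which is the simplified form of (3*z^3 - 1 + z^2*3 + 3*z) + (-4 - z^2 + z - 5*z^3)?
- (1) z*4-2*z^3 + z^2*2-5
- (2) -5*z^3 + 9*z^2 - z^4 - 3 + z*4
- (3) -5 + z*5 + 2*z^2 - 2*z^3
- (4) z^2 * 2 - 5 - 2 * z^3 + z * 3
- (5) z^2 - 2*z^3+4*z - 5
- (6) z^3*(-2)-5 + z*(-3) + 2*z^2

Adding the polynomials and combining like terms:
(3*z^3 - 1 + z^2*3 + 3*z) + (-4 - z^2 + z - 5*z^3)
= z*4-2*z^3 + z^2*2-5
1) z*4-2*z^3 + z^2*2-5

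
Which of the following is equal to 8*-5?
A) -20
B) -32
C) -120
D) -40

8 * -5 = -40
D) -40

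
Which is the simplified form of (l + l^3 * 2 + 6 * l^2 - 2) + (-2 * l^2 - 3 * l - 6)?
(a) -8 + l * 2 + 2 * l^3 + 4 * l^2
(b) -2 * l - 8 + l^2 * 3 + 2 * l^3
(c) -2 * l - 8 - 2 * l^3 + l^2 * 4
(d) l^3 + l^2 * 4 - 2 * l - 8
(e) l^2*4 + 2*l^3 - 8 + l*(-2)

Adding the polynomials and combining like terms:
(l + l^3*2 + 6*l^2 - 2) + (-2*l^2 - 3*l - 6)
= l^2*4 + 2*l^3 - 8 + l*(-2)
e) l^2*4 + 2*l^3 - 8 + l*(-2)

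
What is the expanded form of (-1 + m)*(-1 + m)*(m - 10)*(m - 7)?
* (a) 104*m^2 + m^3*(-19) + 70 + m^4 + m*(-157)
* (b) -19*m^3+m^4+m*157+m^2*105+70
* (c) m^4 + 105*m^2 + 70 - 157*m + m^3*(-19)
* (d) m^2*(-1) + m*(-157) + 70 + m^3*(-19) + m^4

Expanding (-1 + m)*(-1 + m)*(m - 10)*(m - 7):
= m^4 + 105*m^2 + 70 - 157*m + m^3*(-19)
c) m^4 + 105*m^2 + 70 - 157*m + m^3*(-19)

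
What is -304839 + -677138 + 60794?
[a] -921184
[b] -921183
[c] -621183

First: -304839 + -677138 = -981977
Then: -981977 + 60794 = -921183
b) -921183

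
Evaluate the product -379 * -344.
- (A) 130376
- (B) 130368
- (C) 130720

-379 * -344 = 130376
A) 130376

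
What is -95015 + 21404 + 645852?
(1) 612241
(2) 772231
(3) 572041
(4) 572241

First: -95015 + 21404 = -73611
Then: -73611 + 645852 = 572241
4) 572241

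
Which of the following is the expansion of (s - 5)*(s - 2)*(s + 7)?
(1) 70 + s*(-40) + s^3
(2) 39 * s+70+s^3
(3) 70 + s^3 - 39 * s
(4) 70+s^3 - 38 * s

Expanding (s - 5)*(s - 2)*(s + 7):
= 70 + s^3 - 39 * s
3) 70 + s^3 - 39 * s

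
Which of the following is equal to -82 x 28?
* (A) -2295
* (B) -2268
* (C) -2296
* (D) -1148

-82 * 28 = -2296
C) -2296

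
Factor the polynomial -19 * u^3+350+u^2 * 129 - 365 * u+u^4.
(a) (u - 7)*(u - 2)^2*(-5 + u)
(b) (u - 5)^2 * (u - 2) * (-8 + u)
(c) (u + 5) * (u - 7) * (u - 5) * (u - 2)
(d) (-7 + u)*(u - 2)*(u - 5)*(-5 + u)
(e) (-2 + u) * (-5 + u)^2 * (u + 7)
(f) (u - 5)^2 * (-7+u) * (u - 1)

We need to factor -19 * u^3+350+u^2 * 129 - 365 * u+u^4.
The factored form is (-7 + u)*(u - 2)*(u - 5)*(-5 + u).
d) (-7 + u)*(u - 2)*(u - 5)*(-5 + u)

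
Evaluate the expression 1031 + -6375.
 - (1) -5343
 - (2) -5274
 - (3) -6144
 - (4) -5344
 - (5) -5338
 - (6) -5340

1031 + -6375 = -5344
4) -5344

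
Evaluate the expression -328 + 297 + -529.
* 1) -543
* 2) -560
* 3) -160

First: -328 + 297 = -31
Then: -31 + -529 = -560
2) -560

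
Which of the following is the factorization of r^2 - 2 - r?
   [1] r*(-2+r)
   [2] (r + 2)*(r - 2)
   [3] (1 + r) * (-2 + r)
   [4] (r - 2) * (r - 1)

We need to factor r^2 - 2 - r.
The factored form is (1 + r) * (-2 + r).
3) (1 + r) * (-2 + r)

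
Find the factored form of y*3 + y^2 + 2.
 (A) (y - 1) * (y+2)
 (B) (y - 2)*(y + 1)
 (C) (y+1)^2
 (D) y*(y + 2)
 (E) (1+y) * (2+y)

We need to factor y*3 + y^2 + 2.
The factored form is (1+y) * (2+y).
E) (1+y) * (2+y)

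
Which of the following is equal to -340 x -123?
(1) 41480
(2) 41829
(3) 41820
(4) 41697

-340 * -123 = 41820
3) 41820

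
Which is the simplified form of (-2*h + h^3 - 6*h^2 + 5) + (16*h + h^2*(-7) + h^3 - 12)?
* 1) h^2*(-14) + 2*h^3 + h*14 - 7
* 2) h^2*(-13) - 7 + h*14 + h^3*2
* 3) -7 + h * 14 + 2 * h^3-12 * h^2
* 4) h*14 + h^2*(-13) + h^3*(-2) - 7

Adding the polynomials and combining like terms:
(-2*h + h^3 - 6*h^2 + 5) + (16*h + h^2*(-7) + h^3 - 12)
= h^2*(-13) - 7 + h*14 + h^3*2
2) h^2*(-13) - 7 + h*14 + h^3*2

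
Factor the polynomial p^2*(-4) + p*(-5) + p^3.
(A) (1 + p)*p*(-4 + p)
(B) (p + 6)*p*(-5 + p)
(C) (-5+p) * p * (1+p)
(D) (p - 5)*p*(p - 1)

We need to factor p^2*(-4) + p*(-5) + p^3.
The factored form is (-5+p) * p * (1+p).
C) (-5+p) * p * (1+p)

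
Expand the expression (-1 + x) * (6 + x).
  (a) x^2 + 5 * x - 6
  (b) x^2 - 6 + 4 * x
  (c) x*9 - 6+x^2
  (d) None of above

Expanding (-1 + x) * (6 + x):
= x^2 + 5 * x - 6
a) x^2 + 5 * x - 6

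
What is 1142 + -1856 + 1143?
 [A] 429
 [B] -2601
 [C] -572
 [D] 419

First: 1142 + -1856 = -714
Then: -714 + 1143 = 429
A) 429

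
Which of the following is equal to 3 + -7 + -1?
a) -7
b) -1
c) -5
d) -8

First: 3 + -7 = -4
Then: -4 + -1 = -5
c) -5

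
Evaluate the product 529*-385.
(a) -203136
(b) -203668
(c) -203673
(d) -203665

529 * -385 = -203665
d) -203665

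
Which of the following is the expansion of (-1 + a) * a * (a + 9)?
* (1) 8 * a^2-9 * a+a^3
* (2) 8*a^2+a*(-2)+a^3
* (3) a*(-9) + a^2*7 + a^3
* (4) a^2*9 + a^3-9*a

Expanding (-1 + a) * a * (a + 9):
= 8 * a^2-9 * a+a^3
1) 8 * a^2-9 * a+a^3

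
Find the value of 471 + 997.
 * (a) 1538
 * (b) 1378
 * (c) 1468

471 + 997 = 1468
c) 1468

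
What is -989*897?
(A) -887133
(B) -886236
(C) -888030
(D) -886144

-989 * 897 = -887133
A) -887133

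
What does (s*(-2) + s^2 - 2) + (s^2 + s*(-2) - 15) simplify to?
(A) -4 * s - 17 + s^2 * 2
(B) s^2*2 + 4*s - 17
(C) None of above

Adding the polynomials and combining like terms:
(s*(-2) + s^2 - 2) + (s^2 + s*(-2) - 15)
= -4 * s - 17 + s^2 * 2
A) -4 * s - 17 + s^2 * 2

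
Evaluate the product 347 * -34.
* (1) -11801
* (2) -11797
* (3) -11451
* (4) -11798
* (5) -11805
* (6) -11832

347 * -34 = -11798
4) -11798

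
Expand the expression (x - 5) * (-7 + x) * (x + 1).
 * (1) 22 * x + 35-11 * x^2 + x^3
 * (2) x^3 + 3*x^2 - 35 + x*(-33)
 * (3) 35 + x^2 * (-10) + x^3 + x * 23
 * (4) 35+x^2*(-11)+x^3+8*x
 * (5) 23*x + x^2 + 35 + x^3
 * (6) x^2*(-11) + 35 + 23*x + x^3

Expanding (x - 5) * (-7 + x) * (x + 1):
= x^2*(-11) + 35 + 23*x + x^3
6) x^2*(-11) + 35 + 23*x + x^3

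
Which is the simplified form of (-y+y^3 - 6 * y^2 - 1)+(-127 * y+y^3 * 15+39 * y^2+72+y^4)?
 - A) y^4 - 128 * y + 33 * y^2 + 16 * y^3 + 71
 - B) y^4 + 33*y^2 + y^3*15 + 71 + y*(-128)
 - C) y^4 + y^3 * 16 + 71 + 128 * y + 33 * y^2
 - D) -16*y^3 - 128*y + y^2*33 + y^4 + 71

Adding the polynomials and combining like terms:
(-y + y^3 - 6*y^2 - 1) + (-127*y + y^3*15 + 39*y^2 + 72 + y^4)
= y^4 - 128 * y + 33 * y^2 + 16 * y^3 + 71
A) y^4 - 128 * y + 33 * y^2 + 16 * y^3 + 71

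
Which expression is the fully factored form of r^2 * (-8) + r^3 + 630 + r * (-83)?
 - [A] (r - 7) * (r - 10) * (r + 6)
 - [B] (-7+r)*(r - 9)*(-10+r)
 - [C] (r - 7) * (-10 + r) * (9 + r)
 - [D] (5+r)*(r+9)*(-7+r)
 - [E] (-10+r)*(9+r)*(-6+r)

We need to factor r^2 * (-8) + r^3 + 630 + r * (-83).
The factored form is (r - 7) * (-10 + r) * (9 + r).
C) (r - 7) * (-10 + r) * (9 + r)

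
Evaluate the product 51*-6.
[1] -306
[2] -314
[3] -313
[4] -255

51 * -6 = -306
1) -306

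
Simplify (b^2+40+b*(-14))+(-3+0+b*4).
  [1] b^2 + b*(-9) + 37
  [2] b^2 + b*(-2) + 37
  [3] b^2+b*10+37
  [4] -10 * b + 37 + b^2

Adding the polynomials and combining like terms:
(b^2 + 40 + b*(-14)) + (-3 + 0 + b*4)
= -10 * b + 37 + b^2
4) -10 * b + 37 + b^2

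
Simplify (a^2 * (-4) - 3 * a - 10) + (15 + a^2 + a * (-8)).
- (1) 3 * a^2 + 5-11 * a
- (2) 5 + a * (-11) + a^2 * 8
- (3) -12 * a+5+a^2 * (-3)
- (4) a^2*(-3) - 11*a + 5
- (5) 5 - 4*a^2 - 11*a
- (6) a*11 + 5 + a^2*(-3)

Adding the polynomials and combining like terms:
(a^2*(-4) - 3*a - 10) + (15 + a^2 + a*(-8))
= a^2*(-3) - 11*a + 5
4) a^2*(-3) - 11*a + 5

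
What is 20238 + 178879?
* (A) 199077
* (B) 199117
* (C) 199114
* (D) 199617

20238 + 178879 = 199117
B) 199117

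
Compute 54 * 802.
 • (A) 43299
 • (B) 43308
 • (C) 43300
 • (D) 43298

54 * 802 = 43308
B) 43308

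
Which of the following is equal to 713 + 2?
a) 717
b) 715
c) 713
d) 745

713 + 2 = 715
b) 715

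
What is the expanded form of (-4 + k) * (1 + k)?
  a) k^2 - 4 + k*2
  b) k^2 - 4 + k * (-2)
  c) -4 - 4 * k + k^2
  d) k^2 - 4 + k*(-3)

Expanding (-4 + k) * (1 + k):
= k^2 - 4 + k*(-3)
d) k^2 - 4 + k*(-3)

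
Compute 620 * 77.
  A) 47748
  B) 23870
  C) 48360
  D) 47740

620 * 77 = 47740
D) 47740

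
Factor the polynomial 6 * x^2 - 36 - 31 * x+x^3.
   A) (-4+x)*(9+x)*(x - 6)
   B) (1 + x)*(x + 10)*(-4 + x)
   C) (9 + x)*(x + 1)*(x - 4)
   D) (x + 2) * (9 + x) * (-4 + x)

We need to factor 6 * x^2 - 36 - 31 * x+x^3.
The factored form is (9 + x)*(x + 1)*(x - 4).
C) (9 + x)*(x + 1)*(x - 4)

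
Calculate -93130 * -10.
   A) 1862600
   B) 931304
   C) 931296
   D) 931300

-93130 * -10 = 931300
D) 931300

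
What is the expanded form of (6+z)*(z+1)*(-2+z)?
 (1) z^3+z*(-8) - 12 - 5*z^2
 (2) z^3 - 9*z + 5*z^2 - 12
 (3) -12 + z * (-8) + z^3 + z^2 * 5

Expanding (6+z)*(z+1)*(-2+z):
= -12 + z * (-8) + z^3 + z^2 * 5
3) -12 + z * (-8) + z^3 + z^2 * 5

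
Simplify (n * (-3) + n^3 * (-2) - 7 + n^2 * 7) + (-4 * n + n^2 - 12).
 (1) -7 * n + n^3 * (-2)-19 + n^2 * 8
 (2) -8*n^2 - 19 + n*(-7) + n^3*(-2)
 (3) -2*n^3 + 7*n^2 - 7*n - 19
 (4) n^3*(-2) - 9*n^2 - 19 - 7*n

Adding the polynomials and combining like terms:
(n*(-3) + n^3*(-2) - 7 + n^2*7) + (-4*n + n^2 - 12)
= -7 * n + n^3 * (-2)-19 + n^2 * 8
1) -7 * n + n^3 * (-2)-19 + n^2 * 8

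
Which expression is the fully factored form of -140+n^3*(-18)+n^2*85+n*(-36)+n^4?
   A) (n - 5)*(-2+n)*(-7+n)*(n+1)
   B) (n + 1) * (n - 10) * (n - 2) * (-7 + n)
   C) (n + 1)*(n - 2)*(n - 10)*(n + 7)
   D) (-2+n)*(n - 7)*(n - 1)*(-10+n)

We need to factor -140+n^3*(-18)+n^2*85+n*(-36)+n^4.
The factored form is (n + 1) * (n - 10) * (n - 2) * (-7 + n).
B) (n + 1) * (n - 10) * (n - 2) * (-7 + n)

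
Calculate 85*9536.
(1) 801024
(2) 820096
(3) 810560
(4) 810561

85 * 9536 = 810560
3) 810560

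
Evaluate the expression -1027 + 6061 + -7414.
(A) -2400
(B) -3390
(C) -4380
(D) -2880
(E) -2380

First: -1027 + 6061 = 5034
Then: 5034 + -7414 = -2380
E) -2380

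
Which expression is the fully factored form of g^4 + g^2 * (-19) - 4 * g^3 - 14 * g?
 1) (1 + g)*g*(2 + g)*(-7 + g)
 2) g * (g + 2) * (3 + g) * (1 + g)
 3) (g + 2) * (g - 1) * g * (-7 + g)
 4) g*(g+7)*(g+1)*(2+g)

We need to factor g^4 + g^2 * (-19) - 4 * g^3 - 14 * g.
The factored form is (1 + g)*g*(2 + g)*(-7 + g).
1) (1 + g)*g*(2 + g)*(-7 + g)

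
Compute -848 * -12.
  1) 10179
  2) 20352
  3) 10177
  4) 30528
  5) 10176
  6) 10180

-848 * -12 = 10176
5) 10176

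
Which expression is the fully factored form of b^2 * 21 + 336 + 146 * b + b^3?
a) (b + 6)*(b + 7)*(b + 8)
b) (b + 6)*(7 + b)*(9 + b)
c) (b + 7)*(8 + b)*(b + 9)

We need to factor b^2 * 21 + 336 + 146 * b + b^3.
The factored form is (b + 6)*(b + 7)*(b + 8).
a) (b + 6)*(b + 7)*(b + 8)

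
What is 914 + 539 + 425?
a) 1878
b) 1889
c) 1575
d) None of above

First: 914 + 539 = 1453
Then: 1453 + 425 = 1878
a) 1878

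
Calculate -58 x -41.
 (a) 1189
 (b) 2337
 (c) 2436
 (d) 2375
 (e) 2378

-58 * -41 = 2378
e) 2378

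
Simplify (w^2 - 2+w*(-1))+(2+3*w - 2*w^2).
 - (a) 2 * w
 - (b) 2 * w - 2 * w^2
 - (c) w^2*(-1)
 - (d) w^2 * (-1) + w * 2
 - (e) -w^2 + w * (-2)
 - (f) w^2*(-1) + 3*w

Adding the polynomials and combining like terms:
(w^2 - 2 + w*(-1)) + (2 + 3*w - 2*w^2)
= w^2 * (-1) + w * 2
d) w^2 * (-1) + w * 2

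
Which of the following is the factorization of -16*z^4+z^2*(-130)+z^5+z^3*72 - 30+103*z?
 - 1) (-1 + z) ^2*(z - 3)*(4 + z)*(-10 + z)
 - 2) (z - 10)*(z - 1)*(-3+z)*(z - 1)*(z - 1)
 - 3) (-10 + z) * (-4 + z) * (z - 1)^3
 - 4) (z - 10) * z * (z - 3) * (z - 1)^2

We need to factor -16*z^4+z^2*(-130)+z^5+z^3*72 - 30+103*z.
The factored form is (z - 10)*(z - 1)*(-3+z)*(z - 1)*(z - 1).
2) (z - 10)*(z - 1)*(-3+z)*(z - 1)*(z - 1)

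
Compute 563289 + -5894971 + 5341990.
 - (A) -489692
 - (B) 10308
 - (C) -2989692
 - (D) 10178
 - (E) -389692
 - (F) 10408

First: 563289 + -5894971 = -5331682
Then: -5331682 + 5341990 = 10308
B) 10308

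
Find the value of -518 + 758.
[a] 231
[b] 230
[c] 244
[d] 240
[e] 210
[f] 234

-518 + 758 = 240
d) 240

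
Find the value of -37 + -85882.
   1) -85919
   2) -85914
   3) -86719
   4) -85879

-37 + -85882 = -85919
1) -85919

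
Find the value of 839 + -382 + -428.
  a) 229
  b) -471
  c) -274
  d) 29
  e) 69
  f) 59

First: 839 + -382 = 457
Then: 457 + -428 = 29
d) 29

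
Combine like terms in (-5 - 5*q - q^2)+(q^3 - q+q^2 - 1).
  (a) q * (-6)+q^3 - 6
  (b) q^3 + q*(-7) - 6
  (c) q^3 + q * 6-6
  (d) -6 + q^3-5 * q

Adding the polynomials and combining like terms:
(-5 - 5*q - q^2) + (q^3 - q + q^2 - 1)
= q * (-6)+q^3 - 6
a) q * (-6)+q^3 - 6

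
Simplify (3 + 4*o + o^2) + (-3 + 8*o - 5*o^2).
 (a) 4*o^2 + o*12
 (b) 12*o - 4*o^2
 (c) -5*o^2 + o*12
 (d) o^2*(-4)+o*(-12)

Adding the polynomials and combining like terms:
(3 + 4*o + o^2) + (-3 + 8*o - 5*o^2)
= 12*o - 4*o^2
b) 12*o - 4*o^2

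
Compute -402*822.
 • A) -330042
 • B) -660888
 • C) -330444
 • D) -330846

-402 * 822 = -330444
C) -330444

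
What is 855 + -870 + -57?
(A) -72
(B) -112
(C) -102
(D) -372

First: 855 + -870 = -15
Then: -15 + -57 = -72
A) -72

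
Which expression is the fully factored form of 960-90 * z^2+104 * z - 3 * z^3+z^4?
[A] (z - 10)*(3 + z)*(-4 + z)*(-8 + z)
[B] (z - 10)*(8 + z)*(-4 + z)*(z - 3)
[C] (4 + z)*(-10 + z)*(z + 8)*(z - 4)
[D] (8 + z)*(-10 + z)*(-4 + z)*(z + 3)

We need to factor 960-90 * z^2+104 * z - 3 * z^3+z^4.
The factored form is (8 + z)*(-10 + z)*(-4 + z)*(z + 3).
D) (8 + z)*(-10 + z)*(-4 + z)*(z + 3)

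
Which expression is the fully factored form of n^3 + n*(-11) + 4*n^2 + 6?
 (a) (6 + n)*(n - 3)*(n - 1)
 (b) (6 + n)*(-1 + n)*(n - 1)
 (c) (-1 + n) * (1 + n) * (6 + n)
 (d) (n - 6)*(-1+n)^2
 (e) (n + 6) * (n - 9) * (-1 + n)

We need to factor n^3 + n*(-11) + 4*n^2 + 6.
The factored form is (6 + n)*(-1 + n)*(n - 1).
b) (6 + n)*(-1 + n)*(n - 1)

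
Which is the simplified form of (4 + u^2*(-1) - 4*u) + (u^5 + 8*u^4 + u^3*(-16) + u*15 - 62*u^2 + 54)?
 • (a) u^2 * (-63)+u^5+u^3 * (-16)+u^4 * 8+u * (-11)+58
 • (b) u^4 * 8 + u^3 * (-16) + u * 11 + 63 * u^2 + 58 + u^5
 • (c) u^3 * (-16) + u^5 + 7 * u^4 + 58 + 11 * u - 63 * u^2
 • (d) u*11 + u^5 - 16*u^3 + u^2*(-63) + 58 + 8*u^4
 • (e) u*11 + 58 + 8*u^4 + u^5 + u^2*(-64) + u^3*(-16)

Adding the polynomials and combining like terms:
(4 + u^2*(-1) - 4*u) + (u^5 + 8*u^4 + u^3*(-16) + u*15 - 62*u^2 + 54)
= u*11 + u^5 - 16*u^3 + u^2*(-63) + 58 + 8*u^4
d) u*11 + u^5 - 16*u^3 + u^2*(-63) + 58 + 8*u^4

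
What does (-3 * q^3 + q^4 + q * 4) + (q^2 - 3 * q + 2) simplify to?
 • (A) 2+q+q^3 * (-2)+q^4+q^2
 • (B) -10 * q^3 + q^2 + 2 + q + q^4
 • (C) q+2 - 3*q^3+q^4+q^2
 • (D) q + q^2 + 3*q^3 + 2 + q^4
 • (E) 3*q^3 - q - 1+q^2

Adding the polynomials and combining like terms:
(-3*q^3 + q^4 + q*4) + (q^2 - 3*q + 2)
= q+2 - 3*q^3+q^4+q^2
C) q+2 - 3*q^3+q^4+q^2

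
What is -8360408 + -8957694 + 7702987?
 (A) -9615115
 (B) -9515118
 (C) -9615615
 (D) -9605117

First: -8360408 + -8957694 = -17318102
Then: -17318102 + 7702987 = -9615115
A) -9615115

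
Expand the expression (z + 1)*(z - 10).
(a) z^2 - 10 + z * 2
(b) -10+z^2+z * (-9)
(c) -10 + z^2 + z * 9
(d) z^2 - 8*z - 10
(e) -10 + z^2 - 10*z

Expanding (z + 1)*(z - 10):
= -10+z^2+z * (-9)
b) -10+z^2+z * (-9)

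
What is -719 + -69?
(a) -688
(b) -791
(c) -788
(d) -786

-719 + -69 = -788
c) -788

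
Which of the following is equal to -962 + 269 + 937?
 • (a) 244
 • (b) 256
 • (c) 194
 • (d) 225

First: -962 + 269 = -693
Then: -693 + 937 = 244
a) 244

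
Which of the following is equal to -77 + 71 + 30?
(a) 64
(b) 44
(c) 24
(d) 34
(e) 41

First: -77 + 71 = -6
Then: -6 + 30 = 24
c) 24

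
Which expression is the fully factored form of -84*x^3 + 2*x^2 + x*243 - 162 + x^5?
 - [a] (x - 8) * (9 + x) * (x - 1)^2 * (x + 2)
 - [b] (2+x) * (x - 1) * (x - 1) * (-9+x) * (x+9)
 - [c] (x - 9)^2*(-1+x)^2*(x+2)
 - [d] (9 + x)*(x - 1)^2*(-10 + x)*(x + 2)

We need to factor -84*x^3 + 2*x^2 + x*243 - 162 + x^5.
The factored form is (2+x) * (x - 1) * (x - 1) * (-9+x) * (x+9).
b) (2+x) * (x - 1) * (x - 1) * (-9+x) * (x+9)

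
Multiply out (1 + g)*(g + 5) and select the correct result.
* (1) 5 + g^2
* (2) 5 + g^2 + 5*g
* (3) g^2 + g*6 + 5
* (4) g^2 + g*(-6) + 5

Expanding (1 + g)*(g + 5):
= g^2 + g*6 + 5
3) g^2 + g*6 + 5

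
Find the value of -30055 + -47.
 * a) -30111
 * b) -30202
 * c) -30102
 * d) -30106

-30055 + -47 = -30102
c) -30102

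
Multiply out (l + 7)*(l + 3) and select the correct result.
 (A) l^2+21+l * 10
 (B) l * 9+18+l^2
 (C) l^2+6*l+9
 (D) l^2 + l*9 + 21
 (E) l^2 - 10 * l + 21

Expanding (l + 7)*(l + 3):
= l^2+21+l * 10
A) l^2+21+l * 10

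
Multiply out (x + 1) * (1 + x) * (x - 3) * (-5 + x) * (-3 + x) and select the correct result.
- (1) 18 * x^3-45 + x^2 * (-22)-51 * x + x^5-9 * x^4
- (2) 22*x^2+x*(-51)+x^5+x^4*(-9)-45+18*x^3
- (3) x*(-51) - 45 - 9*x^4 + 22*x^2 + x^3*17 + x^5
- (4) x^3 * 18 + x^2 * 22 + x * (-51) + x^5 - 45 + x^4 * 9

Expanding (x + 1) * (1 + x) * (x - 3) * (-5 + x) * (-3 + x):
= 22*x^2+x*(-51)+x^5+x^4*(-9)-45+18*x^3
2) 22*x^2+x*(-51)+x^5+x^4*(-9)-45+18*x^3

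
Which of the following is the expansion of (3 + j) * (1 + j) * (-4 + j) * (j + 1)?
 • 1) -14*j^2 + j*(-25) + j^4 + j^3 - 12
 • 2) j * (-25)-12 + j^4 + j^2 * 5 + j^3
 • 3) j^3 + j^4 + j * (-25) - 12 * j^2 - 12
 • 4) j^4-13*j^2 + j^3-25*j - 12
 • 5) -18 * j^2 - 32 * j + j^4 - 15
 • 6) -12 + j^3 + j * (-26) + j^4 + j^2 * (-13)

Expanding (3 + j) * (1 + j) * (-4 + j) * (j + 1):
= j^4-13*j^2 + j^3-25*j - 12
4) j^4-13*j^2 + j^3-25*j - 12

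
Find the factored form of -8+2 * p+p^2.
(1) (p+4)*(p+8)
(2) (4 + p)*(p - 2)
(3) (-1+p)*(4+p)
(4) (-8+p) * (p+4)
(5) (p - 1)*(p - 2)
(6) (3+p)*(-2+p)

We need to factor -8+2 * p+p^2.
The factored form is (4 + p)*(p - 2).
2) (4 + p)*(p - 2)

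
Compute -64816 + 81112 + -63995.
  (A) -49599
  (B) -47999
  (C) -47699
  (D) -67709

First: -64816 + 81112 = 16296
Then: 16296 + -63995 = -47699
C) -47699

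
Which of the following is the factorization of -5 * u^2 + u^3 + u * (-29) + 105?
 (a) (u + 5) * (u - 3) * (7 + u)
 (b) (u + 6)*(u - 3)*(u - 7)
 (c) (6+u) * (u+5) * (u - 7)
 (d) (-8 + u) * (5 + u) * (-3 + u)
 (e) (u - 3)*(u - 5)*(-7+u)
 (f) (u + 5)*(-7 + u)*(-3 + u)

We need to factor -5 * u^2 + u^3 + u * (-29) + 105.
The factored form is (u + 5)*(-7 + u)*(-3 + u).
f) (u + 5)*(-7 + u)*(-3 + u)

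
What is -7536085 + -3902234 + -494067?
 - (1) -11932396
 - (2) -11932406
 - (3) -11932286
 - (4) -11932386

First: -7536085 + -3902234 = -11438319
Then: -11438319 + -494067 = -11932386
4) -11932386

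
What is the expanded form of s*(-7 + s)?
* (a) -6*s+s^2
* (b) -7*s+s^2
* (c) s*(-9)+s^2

Expanding s*(-7 + s):
= -7*s+s^2
b) -7*s+s^2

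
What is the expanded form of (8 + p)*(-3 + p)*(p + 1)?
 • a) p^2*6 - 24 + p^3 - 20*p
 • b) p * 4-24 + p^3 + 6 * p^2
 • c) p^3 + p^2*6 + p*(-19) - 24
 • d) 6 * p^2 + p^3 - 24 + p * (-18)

Expanding (8 + p)*(-3 + p)*(p + 1):
= p^3 + p^2*6 + p*(-19) - 24
c) p^3 + p^2*6 + p*(-19) - 24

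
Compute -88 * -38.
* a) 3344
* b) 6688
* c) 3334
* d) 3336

-88 * -38 = 3344
a) 3344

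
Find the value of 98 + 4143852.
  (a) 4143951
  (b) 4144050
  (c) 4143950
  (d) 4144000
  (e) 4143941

98 + 4143852 = 4143950
c) 4143950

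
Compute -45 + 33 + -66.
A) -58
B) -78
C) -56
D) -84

First: -45 + 33 = -12
Then: -12 + -66 = -78
B) -78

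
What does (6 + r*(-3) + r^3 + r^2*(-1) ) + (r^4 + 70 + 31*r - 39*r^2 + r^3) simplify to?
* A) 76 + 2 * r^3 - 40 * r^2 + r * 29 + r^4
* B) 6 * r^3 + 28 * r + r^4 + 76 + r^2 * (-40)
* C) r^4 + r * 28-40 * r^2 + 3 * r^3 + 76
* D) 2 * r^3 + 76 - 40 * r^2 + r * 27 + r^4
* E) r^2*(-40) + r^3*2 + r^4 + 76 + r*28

Adding the polynomials and combining like terms:
(6 + r*(-3) + r^3 + r^2*(-1)) + (r^4 + 70 + 31*r - 39*r^2 + r^3)
= r^2*(-40) + r^3*2 + r^4 + 76 + r*28
E) r^2*(-40) + r^3*2 + r^4 + 76 + r*28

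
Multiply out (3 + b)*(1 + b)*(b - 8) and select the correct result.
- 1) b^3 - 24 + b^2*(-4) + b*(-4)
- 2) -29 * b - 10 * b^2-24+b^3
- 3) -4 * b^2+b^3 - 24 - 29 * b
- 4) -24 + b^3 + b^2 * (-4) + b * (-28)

Expanding (3 + b)*(1 + b)*(b - 8):
= -4 * b^2+b^3 - 24 - 29 * b
3) -4 * b^2+b^3 - 24 - 29 * b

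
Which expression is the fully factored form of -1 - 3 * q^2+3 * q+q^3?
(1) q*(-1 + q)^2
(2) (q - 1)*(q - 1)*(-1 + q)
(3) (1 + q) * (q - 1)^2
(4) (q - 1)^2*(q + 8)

We need to factor -1 - 3 * q^2+3 * q+q^3.
The factored form is (q - 1)*(q - 1)*(-1 + q).
2) (q - 1)*(q - 1)*(-1 + q)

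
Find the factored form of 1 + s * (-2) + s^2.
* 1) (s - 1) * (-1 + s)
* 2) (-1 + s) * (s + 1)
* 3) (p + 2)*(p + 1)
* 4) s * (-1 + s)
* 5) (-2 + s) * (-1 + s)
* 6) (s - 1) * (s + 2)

We need to factor 1 + s * (-2) + s^2.
The factored form is (s - 1) * (-1 + s).
1) (s - 1) * (-1 + s)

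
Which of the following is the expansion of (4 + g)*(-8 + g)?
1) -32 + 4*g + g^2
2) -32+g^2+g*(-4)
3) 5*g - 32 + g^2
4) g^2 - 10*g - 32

Expanding (4 + g)*(-8 + g):
= -32+g^2+g*(-4)
2) -32+g^2+g*(-4)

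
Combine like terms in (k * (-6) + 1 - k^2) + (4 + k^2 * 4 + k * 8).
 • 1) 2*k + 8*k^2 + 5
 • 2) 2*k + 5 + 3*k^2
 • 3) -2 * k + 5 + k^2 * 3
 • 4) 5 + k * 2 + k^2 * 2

Adding the polynomials and combining like terms:
(k*(-6) + 1 - k^2) + (4 + k^2*4 + k*8)
= 2*k + 5 + 3*k^2
2) 2*k + 5 + 3*k^2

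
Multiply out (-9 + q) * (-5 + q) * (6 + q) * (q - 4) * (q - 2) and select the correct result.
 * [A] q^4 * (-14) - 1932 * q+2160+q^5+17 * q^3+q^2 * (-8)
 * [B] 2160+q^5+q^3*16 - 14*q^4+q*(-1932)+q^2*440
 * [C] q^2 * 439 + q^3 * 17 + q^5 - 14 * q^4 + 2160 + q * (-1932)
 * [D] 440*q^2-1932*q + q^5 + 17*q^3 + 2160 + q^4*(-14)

Expanding (-9 + q) * (-5 + q) * (6 + q) * (q - 4) * (q - 2):
= 440*q^2-1932*q + q^5 + 17*q^3 + 2160 + q^4*(-14)
D) 440*q^2-1932*q + q^5 + 17*q^3 + 2160 + q^4*(-14)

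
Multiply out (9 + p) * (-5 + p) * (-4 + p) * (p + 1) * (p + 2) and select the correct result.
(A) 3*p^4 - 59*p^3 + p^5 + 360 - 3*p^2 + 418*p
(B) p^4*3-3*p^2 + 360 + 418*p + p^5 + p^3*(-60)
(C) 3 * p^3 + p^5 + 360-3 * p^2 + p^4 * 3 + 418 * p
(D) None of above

Expanding (9 + p) * (-5 + p) * (-4 + p) * (p + 1) * (p + 2):
= 3*p^4 - 59*p^3 + p^5 + 360 - 3*p^2 + 418*p
A) 3*p^4 - 59*p^3 + p^5 + 360 - 3*p^2 + 418*p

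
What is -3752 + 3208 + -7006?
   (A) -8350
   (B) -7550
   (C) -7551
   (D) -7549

First: -3752 + 3208 = -544
Then: -544 + -7006 = -7550
B) -7550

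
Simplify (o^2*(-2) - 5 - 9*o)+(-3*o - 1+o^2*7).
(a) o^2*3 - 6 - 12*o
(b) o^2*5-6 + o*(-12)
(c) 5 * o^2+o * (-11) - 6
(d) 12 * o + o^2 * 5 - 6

Adding the polynomials and combining like terms:
(o^2*(-2) - 5 - 9*o) + (-3*o - 1 + o^2*7)
= o^2*5-6 + o*(-12)
b) o^2*5-6 + o*(-12)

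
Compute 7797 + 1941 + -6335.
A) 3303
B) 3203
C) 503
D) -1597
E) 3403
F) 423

First: 7797 + 1941 = 9738
Then: 9738 + -6335 = 3403
E) 3403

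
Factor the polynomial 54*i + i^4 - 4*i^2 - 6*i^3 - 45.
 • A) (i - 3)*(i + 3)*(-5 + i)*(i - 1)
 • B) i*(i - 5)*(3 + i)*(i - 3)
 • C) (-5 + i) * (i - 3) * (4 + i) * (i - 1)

We need to factor 54*i + i^4 - 4*i^2 - 6*i^3 - 45.
The factored form is (i - 3)*(i + 3)*(-5 + i)*(i - 1).
A) (i - 3)*(i + 3)*(-5 + i)*(i - 1)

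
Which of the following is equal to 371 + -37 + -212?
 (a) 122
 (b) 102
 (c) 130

First: 371 + -37 = 334
Then: 334 + -212 = 122
a) 122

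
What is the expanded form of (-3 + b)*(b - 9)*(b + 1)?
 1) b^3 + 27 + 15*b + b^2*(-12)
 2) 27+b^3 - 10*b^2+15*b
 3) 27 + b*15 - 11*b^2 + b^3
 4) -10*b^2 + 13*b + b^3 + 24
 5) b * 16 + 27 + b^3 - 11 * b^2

Expanding (-3 + b)*(b - 9)*(b + 1):
= 27 + b*15 - 11*b^2 + b^3
3) 27 + b*15 - 11*b^2 + b^3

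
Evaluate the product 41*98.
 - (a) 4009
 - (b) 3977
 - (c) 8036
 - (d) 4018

41 * 98 = 4018
d) 4018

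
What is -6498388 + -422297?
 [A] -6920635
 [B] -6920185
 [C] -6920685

-6498388 + -422297 = -6920685
C) -6920685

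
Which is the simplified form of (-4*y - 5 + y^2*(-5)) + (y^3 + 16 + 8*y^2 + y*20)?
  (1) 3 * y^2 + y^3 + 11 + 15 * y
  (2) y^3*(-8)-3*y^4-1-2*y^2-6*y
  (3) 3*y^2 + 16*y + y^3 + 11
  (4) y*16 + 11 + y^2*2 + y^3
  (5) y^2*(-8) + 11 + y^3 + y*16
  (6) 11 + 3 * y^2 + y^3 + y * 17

Adding the polynomials and combining like terms:
(-4*y - 5 + y^2*(-5)) + (y^3 + 16 + 8*y^2 + y*20)
= 3*y^2 + 16*y + y^3 + 11
3) 3*y^2 + 16*y + y^3 + 11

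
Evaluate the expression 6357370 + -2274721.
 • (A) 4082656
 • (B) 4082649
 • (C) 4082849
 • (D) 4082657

6357370 + -2274721 = 4082649
B) 4082649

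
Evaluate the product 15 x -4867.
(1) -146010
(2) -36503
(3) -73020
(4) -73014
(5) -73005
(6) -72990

15 * -4867 = -73005
5) -73005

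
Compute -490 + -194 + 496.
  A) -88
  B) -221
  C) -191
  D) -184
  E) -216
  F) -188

First: -490 + -194 = -684
Then: -684 + 496 = -188
F) -188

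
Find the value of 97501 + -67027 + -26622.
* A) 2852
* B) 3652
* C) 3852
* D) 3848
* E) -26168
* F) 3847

First: 97501 + -67027 = 30474
Then: 30474 + -26622 = 3852
C) 3852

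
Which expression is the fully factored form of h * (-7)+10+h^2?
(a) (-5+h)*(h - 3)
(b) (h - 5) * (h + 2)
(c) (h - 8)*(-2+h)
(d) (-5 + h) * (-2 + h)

We need to factor h * (-7)+10+h^2.
The factored form is (-5 + h) * (-2 + h).
d) (-5 + h) * (-2 + h)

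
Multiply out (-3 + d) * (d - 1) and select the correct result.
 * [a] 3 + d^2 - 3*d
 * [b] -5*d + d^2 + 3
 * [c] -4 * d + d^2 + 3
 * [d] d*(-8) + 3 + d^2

Expanding (-3 + d) * (d - 1):
= -4 * d + d^2 + 3
c) -4 * d + d^2 + 3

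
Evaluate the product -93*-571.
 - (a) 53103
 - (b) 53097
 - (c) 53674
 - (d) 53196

-93 * -571 = 53103
a) 53103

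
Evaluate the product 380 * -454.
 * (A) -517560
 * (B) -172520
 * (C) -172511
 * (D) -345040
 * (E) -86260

380 * -454 = -172520
B) -172520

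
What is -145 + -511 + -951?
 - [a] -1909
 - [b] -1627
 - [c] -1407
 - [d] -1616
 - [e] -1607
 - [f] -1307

First: -145 + -511 = -656
Then: -656 + -951 = -1607
e) -1607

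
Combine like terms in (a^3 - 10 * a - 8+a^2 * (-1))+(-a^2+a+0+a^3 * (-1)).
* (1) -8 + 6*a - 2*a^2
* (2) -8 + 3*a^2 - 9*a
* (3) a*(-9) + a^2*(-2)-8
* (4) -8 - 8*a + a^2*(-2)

Adding the polynomials and combining like terms:
(a^3 - 10*a - 8 + a^2*(-1)) + (-a^2 + a + 0 + a^3*(-1))
= a*(-9) + a^2*(-2)-8
3) a*(-9) + a^2*(-2)-8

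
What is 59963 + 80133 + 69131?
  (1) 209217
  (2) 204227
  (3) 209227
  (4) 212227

First: 59963 + 80133 = 140096
Then: 140096 + 69131 = 209227
3) 209227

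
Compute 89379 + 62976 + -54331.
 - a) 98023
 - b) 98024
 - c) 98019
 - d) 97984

First: 89379 + 62976 = 152355
Then: 152355 + -54331 = 98024
b) 98024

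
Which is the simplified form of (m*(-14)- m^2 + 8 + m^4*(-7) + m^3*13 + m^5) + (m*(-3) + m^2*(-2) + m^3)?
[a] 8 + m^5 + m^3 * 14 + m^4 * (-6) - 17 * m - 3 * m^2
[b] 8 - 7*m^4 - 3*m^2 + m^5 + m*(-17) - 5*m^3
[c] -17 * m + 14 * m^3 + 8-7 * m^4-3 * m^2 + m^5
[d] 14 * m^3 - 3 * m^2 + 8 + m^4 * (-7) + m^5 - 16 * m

Adding the polynomials and combining like terms:
(m*(-14) - m^2 + 8 + m^4*(-7) + m^3*13 + m^5) + (m*(-3) + m^2*(-2) + m^3)
= -17 * m + 14 * m^3 + 8-7 * m^4-3 * m^2 + m^5
c) -17 * m + 14 * m^3 + 8-7 * m^4-3 * m^2 + m^5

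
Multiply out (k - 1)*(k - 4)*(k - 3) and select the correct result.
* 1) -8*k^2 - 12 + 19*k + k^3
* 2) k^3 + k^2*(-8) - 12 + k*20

Expanding (k - 1)*(k - 4)*(k - 3):
= -8*k^2 - 12 + 19*k + k^3
1) -8*k^2 - 12 + 19*k + k^3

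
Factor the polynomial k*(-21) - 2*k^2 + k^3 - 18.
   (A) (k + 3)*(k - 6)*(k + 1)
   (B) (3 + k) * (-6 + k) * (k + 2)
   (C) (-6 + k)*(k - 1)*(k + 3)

We need to factor k*(-21) - 2*k^2 + k^3 - 18.
The factored form is (k + 3)*(k - 6)*(k + 1).
A) (k + 3)*(k - 6)*(k + 1)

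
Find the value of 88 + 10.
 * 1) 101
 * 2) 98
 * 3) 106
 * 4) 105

88 + 10 = 98
2) 98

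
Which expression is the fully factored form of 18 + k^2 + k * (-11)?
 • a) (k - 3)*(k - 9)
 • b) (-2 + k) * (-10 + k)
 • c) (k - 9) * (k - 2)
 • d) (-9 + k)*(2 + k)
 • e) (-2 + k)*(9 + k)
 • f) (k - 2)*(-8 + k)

We need to factor 18 + k^2 + k * (-11).
The factored form is (k - 9) * (k - 2).
c) (k - 9) * (k - 2)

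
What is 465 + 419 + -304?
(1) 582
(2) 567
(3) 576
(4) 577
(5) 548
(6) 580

First: 465 + 419 = 884
Then: 884 + -304 = 580
6) 580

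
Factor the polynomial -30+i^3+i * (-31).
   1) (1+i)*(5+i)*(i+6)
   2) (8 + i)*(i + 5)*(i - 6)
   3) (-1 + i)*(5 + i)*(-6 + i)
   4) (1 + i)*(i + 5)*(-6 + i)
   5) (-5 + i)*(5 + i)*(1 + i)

We need to factor -30+i^3+i * (-31).
The factored form is (1 + i)*(i + 5)*(-6 + i).
4) (1 + i)*(i + 5)*(-6 + i)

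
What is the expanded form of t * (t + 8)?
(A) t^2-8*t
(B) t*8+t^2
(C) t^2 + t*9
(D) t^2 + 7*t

Expanding t * (t + 8):
= t*8+t^2
B) t*8+t^2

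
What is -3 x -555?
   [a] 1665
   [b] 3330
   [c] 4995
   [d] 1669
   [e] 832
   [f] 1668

-3 * -555 = 1665
a) 1665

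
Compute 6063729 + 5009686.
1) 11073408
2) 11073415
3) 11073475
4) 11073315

6063729 + 5009686 = 11073415
2) 11073415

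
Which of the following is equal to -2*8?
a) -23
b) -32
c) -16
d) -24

-2 * 8 = -16
c) -16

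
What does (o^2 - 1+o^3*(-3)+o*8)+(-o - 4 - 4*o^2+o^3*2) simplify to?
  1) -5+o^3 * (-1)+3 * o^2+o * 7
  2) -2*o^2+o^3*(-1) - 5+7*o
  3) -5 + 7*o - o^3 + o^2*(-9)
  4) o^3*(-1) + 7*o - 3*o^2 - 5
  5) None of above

Adding the polynomials and combining like terms:
(o^2 - 1 + o^3*(-3) + o*8) + (-o - 4 - 4*o^2 + o^3*2)
= o^3*(-1) + 7*o - 3*o^2 - 5
4) o^3*(-1) + 7*o - 3*o^2 - 5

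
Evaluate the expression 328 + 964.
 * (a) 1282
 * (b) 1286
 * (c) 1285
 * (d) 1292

328 + 964 = 1292
d) 1292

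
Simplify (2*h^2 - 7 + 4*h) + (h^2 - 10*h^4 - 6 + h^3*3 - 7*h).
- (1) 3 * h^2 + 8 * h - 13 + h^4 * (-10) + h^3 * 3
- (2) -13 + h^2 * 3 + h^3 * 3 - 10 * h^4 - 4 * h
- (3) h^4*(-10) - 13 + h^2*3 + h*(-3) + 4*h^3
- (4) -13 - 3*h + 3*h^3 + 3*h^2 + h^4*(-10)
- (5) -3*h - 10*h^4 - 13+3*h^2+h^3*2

Adding the polynomials and combining like terms:
(2*h^2 - 7 + 4*h) + (h^2 - 10*h^4 - 6 + h^3*3 - 7*h)
= -13 - 3*h + 3*h^3 + 3*h^2 + h^4*(-10)
4) -13 - 3*h + 3*h^3 + 3*h^2 + h^4*(-10)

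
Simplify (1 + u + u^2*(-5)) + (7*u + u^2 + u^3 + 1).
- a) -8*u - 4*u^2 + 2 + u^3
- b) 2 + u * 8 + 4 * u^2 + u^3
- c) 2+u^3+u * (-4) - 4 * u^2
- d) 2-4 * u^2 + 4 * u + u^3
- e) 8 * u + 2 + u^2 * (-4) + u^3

Adding the polynomials and combining like terms:
(1 + u + u^2*(-5)) + (7*u + u^2 + u^3 + 1)
= 8 * u + 2 + u^2 * (-4) + u^3
e) 8 * u + 2 + u^2 * (-4) + u^3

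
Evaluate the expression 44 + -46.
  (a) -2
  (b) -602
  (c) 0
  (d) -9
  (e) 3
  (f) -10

44 + -46 = -2
a) -2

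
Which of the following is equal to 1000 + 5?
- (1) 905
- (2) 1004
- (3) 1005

1000 + 5 = 1005
3) 1005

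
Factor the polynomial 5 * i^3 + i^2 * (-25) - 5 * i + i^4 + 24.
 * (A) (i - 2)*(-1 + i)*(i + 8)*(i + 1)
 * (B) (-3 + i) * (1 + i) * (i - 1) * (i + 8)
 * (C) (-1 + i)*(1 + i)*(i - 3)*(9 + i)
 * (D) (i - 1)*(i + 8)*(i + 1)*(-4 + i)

We need to factor 5 * i^3 + i^2 * (-25) - 5 * i + i^4 + 24.
The factored form is (-3 + i) * (1 + i) * (i - 1) * (i + 8).
B) (-3 + i) * (1 + i) * (i - 1) * (i + 8)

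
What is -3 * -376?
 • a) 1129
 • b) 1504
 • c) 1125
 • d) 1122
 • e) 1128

-3 * -376 = 1128
e) 1128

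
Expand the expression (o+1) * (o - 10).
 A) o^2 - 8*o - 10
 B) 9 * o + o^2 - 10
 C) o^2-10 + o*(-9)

Expanding (o+1) * (o - 10):
= o^2-10 + o*(-9)
C) o^2-10 + o*(-9)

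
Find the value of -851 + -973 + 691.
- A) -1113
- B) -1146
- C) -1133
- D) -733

First: -851 + -973 = -1824
Then: -1824 + 691 = -1133
C) -1133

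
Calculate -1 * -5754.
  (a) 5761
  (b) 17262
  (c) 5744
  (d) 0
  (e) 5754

-1 * -5754 = 5754
e) 5754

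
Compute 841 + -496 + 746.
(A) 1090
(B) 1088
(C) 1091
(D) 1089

First: 841 + -496 = 345
Then: 345 + 746 = 1091
C) 1091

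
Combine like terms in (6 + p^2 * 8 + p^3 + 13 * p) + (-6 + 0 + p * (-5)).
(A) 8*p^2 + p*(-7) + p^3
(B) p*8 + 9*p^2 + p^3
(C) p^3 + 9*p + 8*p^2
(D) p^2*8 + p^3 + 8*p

Adding the polynomials and combining like terms:
(6 + p^2*8 + p^3 + 13*p) + (-6 + 0 + p*(-5))
= p^2*8 + p^3 + 8*p
D) p^2*8 + p^3 + 8*p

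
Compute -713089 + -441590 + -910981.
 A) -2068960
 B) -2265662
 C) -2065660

First: -713089 + -441590 = -1154679
Then: -1154679 + -910981 = -2065660
C) -2065660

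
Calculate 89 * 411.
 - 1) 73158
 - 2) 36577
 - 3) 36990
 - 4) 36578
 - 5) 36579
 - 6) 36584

89 * 411 = 36579
5) 36579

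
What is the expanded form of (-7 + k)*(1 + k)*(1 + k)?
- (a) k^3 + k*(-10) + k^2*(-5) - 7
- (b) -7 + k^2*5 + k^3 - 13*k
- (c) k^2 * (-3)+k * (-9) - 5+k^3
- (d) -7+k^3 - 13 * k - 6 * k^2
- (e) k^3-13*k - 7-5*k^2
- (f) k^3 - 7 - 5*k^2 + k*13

Expanding (-7 + k)*(1 + k)*(1 + k):
= k^3-13*k - 7-5*k^2
e) k^3-13*k - 7-5*k^2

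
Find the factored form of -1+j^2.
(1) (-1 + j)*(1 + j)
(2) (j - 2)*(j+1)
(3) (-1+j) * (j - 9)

We need to factor -1+j^2.
The factored form is (-1 + j)*(1 + j).
1) (-1 + j)*(1 + j)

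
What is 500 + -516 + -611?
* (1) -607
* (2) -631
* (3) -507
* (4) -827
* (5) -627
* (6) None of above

First: 500 + -516 = -16
Then: -16 + -611 = -627
5) -627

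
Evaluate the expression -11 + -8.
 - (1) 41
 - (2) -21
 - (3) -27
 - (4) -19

-11 + -8 = -19
4) -19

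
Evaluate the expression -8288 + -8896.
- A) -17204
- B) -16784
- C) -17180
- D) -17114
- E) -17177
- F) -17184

-8288 + -8896 = -17184
F) -17184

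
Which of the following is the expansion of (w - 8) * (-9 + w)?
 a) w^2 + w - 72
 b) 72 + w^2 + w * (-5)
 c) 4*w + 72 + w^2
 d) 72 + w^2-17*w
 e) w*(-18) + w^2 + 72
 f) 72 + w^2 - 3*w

Expanding (w - 8) * (-9 + w):
= 72 + w^2-17*w
d) 72 + w^2-17*w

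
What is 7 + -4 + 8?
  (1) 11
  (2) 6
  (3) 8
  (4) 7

First: 7 + -4 = 3
Then: 3 + 8 = 11
1) 11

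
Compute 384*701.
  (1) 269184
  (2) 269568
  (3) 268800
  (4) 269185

384 * 701 = 269184
1) 269184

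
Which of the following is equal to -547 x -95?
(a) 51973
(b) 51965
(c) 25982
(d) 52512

-547 * -95 = 51965
b) 51965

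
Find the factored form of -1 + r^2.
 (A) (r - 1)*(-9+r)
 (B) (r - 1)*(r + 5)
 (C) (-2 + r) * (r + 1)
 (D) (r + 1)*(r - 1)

We need to factor -1 + r^2.
The factored form is (r + 1)*(r - 1).
D) (r + 1)*(r - 1)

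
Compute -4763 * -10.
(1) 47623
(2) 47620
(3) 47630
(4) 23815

-4763 * -10 = 47630
3) 47630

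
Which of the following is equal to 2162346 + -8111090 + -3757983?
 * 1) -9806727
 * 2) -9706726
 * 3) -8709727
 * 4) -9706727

First: 2162346 + -8111090 = -5948744
Then: -5948744 + -3757983 = -9706727
4) -9706727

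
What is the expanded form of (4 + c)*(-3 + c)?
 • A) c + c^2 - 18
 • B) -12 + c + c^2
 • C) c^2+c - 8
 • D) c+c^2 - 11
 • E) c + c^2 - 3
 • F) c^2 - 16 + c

Expanding (4 + c)*(-3 + c):
= -12 + c + c^2
B) -12 + c + c^2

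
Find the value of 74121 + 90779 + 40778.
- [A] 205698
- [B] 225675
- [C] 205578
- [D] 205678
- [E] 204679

First: 74121 + 90779 = 164900
Then: 164900 + 40778 = 205678
D) 205678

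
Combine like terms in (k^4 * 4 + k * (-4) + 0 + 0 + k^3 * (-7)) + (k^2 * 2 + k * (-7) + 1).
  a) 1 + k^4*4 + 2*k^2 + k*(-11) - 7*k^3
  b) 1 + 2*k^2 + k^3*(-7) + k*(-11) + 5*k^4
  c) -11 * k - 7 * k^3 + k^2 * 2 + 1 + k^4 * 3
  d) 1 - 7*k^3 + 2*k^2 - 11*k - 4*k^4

Adding the polynomials and combining like terms:
(k^4*4 + k*(-4) + 0 + 0 + k^3*(-7)) + (k^2*2 + k*(-7) + 1)
= 1 + k^4*4 + 2*k^2 + k*(-11) - 7*k^3
a) 1 + k^4*4 + 2*k^2 + k*(-11) - 7*k^3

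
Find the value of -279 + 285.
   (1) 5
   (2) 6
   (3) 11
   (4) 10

-279 + 285 = 6
2) 6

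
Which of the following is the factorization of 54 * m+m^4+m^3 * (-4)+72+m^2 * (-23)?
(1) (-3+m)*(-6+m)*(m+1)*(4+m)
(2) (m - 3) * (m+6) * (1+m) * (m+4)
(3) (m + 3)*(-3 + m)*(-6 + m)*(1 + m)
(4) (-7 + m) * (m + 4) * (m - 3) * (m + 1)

We need to factor 54 * m+m^4+m^3 * (-4)+72+m^2 * (-23).
The factored form is (-3+m)*(-6+m)*(m+1)*(4+m).
1) (-3+m)*(-6+m)*(m+1)*(4+m)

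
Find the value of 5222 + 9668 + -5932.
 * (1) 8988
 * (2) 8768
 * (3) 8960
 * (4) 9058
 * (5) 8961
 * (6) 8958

First: 5222 + 9668 = 14890
Then: 14890 + -5932 = 8958
6) 8958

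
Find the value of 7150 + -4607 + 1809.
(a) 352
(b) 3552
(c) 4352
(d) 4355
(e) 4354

First: 7150 + -4607 = 2543
Then: 2543 + 1809 = 4352
c) 4352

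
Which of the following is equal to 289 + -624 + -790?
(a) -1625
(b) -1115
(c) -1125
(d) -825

First: 289 + -624 = -335
Then: -335 + -790 = -1125
c) -1125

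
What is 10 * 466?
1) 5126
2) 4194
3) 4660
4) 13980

10 * 466 = 4660
3) 4660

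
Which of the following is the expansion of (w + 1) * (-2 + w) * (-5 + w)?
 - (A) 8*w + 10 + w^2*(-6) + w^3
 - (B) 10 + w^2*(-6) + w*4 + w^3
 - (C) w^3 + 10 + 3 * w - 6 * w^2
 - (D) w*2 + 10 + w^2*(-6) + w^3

Expanding (w + 1) * (-2 + w) * (-5 + w):
= w^3 + 10 + 3 * w - 6 * w^2
C) w^3 + 10 + 3 * w - 6 * w^2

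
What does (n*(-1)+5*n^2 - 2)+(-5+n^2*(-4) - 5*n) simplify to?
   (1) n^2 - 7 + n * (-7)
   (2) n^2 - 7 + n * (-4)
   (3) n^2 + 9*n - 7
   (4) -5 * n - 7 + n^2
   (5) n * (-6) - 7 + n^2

Adding the polynomials and combining like terms:
(n*(-1) + 5*n^2 - 2) + (-5 + n^2*(-4) - 5*n)
= n * (-6) - 7 + n^2
5) n * (-6) - 7 + n^2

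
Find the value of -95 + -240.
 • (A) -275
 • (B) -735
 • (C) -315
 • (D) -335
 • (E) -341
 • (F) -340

-95 + -240 = -335
D) -335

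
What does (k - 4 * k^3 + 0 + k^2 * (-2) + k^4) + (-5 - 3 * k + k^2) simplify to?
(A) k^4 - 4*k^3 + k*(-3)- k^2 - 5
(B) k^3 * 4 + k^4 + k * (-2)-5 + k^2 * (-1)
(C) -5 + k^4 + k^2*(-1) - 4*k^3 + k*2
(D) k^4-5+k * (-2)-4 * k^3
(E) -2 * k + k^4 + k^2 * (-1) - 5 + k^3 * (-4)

Adding the polynomials and combining like terms:
(k - 4*k^3 + 0 + k^2*(-2) + k^4) + (-5 - 3*k + k^2)
= -2 * k + k^4 + k^2 * (-1) - 5 + k^3 * (-4)
E) -2 * k + k^4 + k^2 * (-1) - 5 + k^3 * (-4)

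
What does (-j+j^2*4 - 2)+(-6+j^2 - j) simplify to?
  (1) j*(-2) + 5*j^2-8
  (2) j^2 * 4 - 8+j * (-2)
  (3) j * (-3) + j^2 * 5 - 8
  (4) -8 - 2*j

Adding the polynomials and combining like terms:
(-j + j^2*4 - 2) + (-6 + j^2 - j)
= j*(-2) + 5*j^2-8
1) j*(-2) + 5*j^2-8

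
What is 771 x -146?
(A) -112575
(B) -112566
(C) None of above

771 * -146 = -112566
B) -112566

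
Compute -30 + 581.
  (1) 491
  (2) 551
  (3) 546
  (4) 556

-30 + 581 = 551
2) 551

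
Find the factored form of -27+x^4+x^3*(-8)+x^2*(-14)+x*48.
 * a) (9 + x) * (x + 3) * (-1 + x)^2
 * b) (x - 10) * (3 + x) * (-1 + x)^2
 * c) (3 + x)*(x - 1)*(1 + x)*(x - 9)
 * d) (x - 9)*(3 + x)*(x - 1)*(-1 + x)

We need to factor -27+x^4+x^3*(-8)+x^2*(-14)+x*48.
The factored form is (x - 9)*(3 + x)*(x - 1)*(-1 + x).
d) (x - 9)*(3 + x)*(x - 1)*(-1 + x)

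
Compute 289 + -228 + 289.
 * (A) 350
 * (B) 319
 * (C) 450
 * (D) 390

First: 289 + -228 = 61
Then: 61 + 289 = 350
A) 350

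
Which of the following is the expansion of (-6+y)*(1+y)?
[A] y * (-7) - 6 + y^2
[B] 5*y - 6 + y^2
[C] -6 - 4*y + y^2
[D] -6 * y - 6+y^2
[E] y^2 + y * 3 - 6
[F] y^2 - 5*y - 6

Expanding (-6+y)*(1+y):
= y^2 - 5*y - 6
F) y^2 - 5*y - 6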